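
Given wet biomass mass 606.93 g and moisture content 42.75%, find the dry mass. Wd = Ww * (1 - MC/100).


Wd = Ww * (1 - MC/100)
= 606.93 * (1 - 42.75/100)
= 347.4674 g

347.4674 g


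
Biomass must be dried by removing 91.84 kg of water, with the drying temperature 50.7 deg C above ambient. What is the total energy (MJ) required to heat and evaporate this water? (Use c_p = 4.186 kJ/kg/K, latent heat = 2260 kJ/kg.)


E = m_water * (4.186 * dT + 2260) / 1000
= 91.84 * (4.186 * 50.7 + 2260) / 1000
= 227.0496 MJ

227.0496 MJ


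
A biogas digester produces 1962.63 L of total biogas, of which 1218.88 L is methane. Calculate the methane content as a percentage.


CH4% = V_CH4 / V_total * 100
= 1218.88 / 1962.63 * 100
= 62.1044%

62.1044%


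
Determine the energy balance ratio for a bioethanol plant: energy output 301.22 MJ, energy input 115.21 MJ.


EROI = E_out / E_in
= 301.22 / 115.21
= 2.6145

2.6145


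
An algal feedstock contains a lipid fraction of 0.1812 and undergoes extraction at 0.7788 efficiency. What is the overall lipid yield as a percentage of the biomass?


Y = lipid_content * extraction_eff * 100
= 0.1812 * 0.7788 * 100
= 14.1119%

14.1119%


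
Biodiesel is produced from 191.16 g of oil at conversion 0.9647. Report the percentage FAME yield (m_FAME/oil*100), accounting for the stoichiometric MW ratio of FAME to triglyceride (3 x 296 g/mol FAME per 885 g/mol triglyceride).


m_FAME = oil * conv * (3 * 296 / 885) = oil * conv * (888/885)
= 191.16 * 0.9647 * 888 / 885
= 185.0372 g
Y = m_FAME / oil * 100 = conv * (888/885) * 100
= 0.9647 * 888 / 885 * 100
= 96.80%

96.80%


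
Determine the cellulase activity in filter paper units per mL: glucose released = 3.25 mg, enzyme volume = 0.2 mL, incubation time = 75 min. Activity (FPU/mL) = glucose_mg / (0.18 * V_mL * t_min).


Activity = glucose_mg / (0.18 mg/umol * V_mL * t_min)
= 3.25 / (0.18 * 0.2 * 75)
= 1.2037 FPU/mL

1.2037 FPU/mL


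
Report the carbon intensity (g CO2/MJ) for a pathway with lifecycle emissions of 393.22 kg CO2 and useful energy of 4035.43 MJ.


CI = CO2 * 1000 / E
= 393.22 * 1000 / 4035.43
= 97.4419 g CO2/MJ

97.4419 g CO2/MJ


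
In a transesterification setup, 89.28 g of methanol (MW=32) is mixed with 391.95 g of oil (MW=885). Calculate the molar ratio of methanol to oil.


Molar ratio = n_MeOH / n_oil = (MeOH/32) / (oil/885) = (MeOH * 885) / (32 * oil)
= (89.28 * 885) / (32 * 391.95)
= 6.2997

6.2997


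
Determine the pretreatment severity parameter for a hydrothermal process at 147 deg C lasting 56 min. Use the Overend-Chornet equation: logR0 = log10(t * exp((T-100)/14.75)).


logR0 = log10(t * exp((T - 100) / 14.75))
= log10(56 * exp((147 - 100) / 14.75))
= 3.1320

3.1320


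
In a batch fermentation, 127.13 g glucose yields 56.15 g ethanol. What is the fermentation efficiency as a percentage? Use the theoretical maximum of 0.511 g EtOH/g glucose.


Fermentation efficiency = (actual / (0.511 * glucose)) * 100
= (56.15 / (0.511 * 127.13)) * 100
= 86.4332%

86.4332%


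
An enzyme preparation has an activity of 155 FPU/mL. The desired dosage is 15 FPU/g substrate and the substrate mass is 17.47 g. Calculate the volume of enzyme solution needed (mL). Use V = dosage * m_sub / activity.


V = dosage * m_sub / activity
V = 15 * 17.47 / 155
V = 1.6906 mL

1.6906 mL


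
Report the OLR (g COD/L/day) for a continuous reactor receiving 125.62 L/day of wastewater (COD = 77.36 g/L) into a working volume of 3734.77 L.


OLR = Q * S / V
= 125.62 * 77.36 / 3734.77
= 2.6020 g/L/day

2.6020 g/L/day


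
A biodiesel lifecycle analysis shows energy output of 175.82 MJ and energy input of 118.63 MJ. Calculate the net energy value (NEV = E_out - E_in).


NEV = E_out - E_in
= 175.82 - 118.63
= 57.1900 MJ

57.1900 MJ


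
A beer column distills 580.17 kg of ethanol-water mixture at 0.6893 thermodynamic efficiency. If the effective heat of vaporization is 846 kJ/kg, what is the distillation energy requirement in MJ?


E = m * 846 / (eta * 1000)
= 580.17 * 846 / (0.6893 * 1000)
= 712.0613 MJ

712.0613 MJ


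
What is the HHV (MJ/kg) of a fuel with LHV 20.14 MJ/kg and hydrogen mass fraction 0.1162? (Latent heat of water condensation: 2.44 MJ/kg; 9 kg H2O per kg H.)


HHV = LHV + H_frac * 9 * 2.44
= 20.14 + 0.1162 * 9 * 2.44
= 22.6918 MJ/kg

22.6918 MJ/kg


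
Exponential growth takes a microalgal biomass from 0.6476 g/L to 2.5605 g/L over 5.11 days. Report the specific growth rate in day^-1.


mu = ln(X2/X1) / dt
= ln(2.5605/0.6476) / 5.11
= 0.2690 per day

0.2690 per day


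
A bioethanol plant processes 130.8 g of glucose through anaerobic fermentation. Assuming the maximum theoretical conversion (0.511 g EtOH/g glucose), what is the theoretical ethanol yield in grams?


Theoretical ethanol yield: m_EtOH = 0.511 * m_glucose
m_EtOH = 0.511 * 130.8 = 66.8388 g

66.8388 g


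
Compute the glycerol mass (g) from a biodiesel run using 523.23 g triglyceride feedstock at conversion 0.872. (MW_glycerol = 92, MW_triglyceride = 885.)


glycerol = oil * conv * (92/885)
= 523.23 * 0.872 * 92 / 885
= 47.4301 g

47.4301 g


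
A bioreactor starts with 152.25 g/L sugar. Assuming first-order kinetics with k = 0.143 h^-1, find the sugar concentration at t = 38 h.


S = S0 * exp(-k * t)
S = 152.25 * exp(-0.143 * 38)
S = 0.6647 g/L

0.6647 g/L


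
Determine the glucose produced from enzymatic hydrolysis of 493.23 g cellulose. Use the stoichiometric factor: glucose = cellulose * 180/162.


glucose = cellulose * 180/162
= 493.23 * 180/162
= 548.0333 g

548.0333 g


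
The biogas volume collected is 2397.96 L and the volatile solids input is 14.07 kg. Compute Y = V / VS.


Y = V / VS
= 2397.96 / 14.07
= 170.4307 L/kg VS

170.4307 L/kg VS


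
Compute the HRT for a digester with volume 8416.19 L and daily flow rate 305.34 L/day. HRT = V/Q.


HRT = V / Q
= 8416.19 / 305.34
= 27.5633 days

27.5633 days


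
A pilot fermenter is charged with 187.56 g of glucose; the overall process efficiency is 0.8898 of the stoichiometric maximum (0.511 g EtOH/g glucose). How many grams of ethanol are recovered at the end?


Actual ethanol: m = 0.511 * 187.56 * 0.8898
m = 85.2812 g

85.2812 g


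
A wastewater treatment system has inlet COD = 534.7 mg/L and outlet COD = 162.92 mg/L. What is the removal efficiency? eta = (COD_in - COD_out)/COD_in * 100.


eta = (COD_in - COD_out) / COD_in * 100
= (534.7 - 162.92) / 534.7 * 100
= 69.5306%

69.5306%


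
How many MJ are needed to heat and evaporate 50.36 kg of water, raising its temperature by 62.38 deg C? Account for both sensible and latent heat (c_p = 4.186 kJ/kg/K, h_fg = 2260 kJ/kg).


E = m_water * (4.186 * dT + 2260) / 1000
= 50.36 * (4.186 * 62.38 + 2260) / 1000
= 126.9637 MJ

126.9637 MJ


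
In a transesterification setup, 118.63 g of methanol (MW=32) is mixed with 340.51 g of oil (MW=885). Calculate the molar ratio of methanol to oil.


Molar ratio = n_MeOH / n_oil = (MeOH/32) / (oil/885) = (MeOH * 885) / (32 * oil)
= (118.63 * 885) / (32 * 340.51)
= 9.6351

9.6351


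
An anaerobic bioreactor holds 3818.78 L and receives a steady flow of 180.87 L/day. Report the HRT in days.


HRT = V / Q
= 3818.78 / 180.87
= 21.1134 days

21.1134 days


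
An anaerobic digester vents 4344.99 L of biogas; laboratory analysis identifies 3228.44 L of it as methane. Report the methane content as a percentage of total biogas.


CH4% = V_CH4 / V_total * 100
= 3228.44 / 4344.99 * 100
= 74.3026%

74.3026%


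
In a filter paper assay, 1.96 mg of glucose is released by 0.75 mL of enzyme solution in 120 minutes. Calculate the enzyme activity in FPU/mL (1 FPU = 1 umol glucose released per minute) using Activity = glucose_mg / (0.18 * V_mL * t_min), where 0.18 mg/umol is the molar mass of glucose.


Activity = glucose_mg / (0.18 mg/umol * V_mL * t_min)
= 1.96 / (0.18 * 0.75 * 120)
= 0.1210 FPU/mL

0.1210 FPU/mL


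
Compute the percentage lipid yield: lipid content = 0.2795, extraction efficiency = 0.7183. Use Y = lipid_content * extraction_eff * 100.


Y = lipid_content * extraction_eff * 100
= 0.2795 * 0.7183 * 100
= 20.0765%

20.0765%


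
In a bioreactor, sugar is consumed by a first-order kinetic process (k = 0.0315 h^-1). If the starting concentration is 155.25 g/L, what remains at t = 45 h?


S = S0 * exp(-k * t)
S = 155.25 * exp(-0.0315 * 45)
S = 37.6200 g/L

37.6200 g/L


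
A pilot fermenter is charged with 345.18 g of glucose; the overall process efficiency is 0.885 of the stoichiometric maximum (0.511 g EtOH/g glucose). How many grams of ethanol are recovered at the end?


Actual ethanol: m = 0.511 * 345.18 * 0.885
m = 156.1025 g

156.1025 g


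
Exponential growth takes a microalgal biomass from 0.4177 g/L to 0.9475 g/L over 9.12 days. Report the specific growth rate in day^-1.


mu = ln(X2/X1) / dt
= ln(0.9475/0.4177) / 9.12
= 0.0898 per day

0.0898 per day


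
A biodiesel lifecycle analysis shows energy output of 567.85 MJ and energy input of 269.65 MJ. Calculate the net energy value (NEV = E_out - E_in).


NEV = E_out - E_in
= 567.85 - 269.65
= 298.2000 MJ

298.2000 MJ


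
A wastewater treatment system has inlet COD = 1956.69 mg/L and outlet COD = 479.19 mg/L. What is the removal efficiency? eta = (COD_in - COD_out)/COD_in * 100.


eta = (COD_in - COD_out) / COD_in * 100
= (1956.69 - 479.19) / 1956.69 * 100
= 75.5102%

75.5102%


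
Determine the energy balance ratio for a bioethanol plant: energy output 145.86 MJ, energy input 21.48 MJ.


EROI = E_out / E_in
= 145.86 / 21.48
= 6.7905

6.7905


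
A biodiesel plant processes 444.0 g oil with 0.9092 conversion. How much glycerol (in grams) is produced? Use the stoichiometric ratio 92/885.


glycerol = oil * conv * (92/885)
= 444.0 * 0.9092 * 92 / 885
= 41.9650 g

41.9650 g


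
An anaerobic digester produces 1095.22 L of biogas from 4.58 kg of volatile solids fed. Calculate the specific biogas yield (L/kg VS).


Y = V / VS
= 1095.22 / 4.58
= 239.1310 L/kg VS

239.1310 L/kg VS


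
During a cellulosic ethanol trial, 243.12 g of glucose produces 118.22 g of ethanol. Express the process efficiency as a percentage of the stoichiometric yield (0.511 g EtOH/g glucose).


Fermentation efficiency = (actual / (0.511 * glucose)) * 100
= (118.22 / (0.511 * 243.12)) * 100
= 95.1589%

95.1589%


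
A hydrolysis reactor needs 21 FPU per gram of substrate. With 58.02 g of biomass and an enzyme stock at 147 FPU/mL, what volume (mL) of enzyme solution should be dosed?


V = dosage * m_sub / activity
V = 21 * 58.02 / 147
V = 8.2886 mL

8.2886 mL


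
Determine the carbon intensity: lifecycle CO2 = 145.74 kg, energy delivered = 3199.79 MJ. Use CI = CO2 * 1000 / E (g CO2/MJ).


CI = CO2 * 1000 / E
= 145.74 * 1000 / 3199.79
= 45.5467 g CO2/MJ

45.5467 g CO2/MJ


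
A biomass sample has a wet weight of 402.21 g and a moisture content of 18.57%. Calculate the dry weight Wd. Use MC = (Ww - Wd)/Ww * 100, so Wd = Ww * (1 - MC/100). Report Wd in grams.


Wd = Ww * (1 - MC/100)
= 402.21 * (1 - 18.57/100)
= 327.5196 g

327.5196 g


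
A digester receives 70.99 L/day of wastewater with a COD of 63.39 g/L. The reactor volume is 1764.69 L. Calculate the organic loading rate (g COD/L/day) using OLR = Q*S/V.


OLR = Q * S / V
= 70.99 * 63.39 / 1764.69
= 2.5501 g/L/day

2.5501 g/L/day


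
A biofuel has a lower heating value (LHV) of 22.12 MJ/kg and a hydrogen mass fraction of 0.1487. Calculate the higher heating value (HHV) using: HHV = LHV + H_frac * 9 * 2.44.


HHV = LHV + H_frac * 9 * 2.44
= 22.12 + 0.1487 * 9 * 2.44
= 25.3855 MJ/kg

25.3855 MJ/kg


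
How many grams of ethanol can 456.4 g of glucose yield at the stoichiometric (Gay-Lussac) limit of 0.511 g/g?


Theoretical ethanol yield: m_EtOH = 0.511 * m_glucose
m_EtOH = 0.511 * 456.4 = 233.2204 g

233.2204 g


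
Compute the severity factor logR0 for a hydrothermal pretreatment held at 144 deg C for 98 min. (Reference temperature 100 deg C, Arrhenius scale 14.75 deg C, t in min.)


logR0 = log10(t * exp((T - 100) / 14.75))
= log10(98 * exp((144 - 100) / 14.75))
= 3.2867

3.2867


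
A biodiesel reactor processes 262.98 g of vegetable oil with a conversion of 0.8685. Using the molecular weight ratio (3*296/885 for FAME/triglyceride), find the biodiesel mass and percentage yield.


m_FAME = oil * conv * (3 * 296 / 885) = oil * conv * (888/885)
= 262.98 * 0.8685 * 888 / 885
= 229.1724 g
Y = m_FAME / oil * 100 = conv * (888/885) * 100
= 0.8685 * 888 / 885 * 100
= 87.14%

229.1724 g FAME; Y = 87.14%


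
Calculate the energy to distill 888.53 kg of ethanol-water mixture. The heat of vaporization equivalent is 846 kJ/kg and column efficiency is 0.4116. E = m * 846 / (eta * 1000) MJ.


E = m * 846 / (eta * 1000)
= 888.53 * 846 / (0.4116 * 1000)
= 1826.2789 MJ

1826.2789 MJ


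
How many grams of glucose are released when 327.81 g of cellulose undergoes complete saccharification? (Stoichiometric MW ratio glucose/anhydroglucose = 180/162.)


glucose = cellulose * 180/162
= 327.81 * 180/162
= 364.2333 g

364.2333 g


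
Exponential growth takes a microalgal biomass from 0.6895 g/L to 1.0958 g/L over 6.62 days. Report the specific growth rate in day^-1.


mu = ln(X2/X1) / dt
= ln(1.0958/0.6895) / 6.62
= 0.0700 per day

0.0700 per day


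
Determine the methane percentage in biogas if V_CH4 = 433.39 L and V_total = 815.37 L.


CH4% = V_CH4 / V_total * 100
= 433.39 / 815.37 * 100
= 53.1526%

53.1526%


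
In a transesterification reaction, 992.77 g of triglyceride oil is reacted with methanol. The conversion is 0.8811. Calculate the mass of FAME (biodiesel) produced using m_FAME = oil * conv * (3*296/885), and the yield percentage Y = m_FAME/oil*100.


m_FAME = oil * conv * (3 * 296 / 885) = oil * conv * (888/885)
= 992.77 * 0.8811 * 888 / 885
= 877.6948 g
Y = m_FAME / oil * 100 = conv * (888/885) * 100
= 0.8811 * 888 / 885 * 100
= 88.41%

877.6948 g FAME; Y = 88.41%


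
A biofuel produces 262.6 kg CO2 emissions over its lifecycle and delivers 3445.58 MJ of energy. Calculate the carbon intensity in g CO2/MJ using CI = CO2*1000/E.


CI = CO2 * 1000 / E
= 262.6 * 1000 / 3445.58
= 76.2136 g CO2/MJ

76.2136 g CO2/MJ


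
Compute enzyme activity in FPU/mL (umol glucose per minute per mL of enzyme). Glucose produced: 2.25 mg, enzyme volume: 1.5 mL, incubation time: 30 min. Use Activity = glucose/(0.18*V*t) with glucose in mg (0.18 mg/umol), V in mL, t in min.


Activity = glucose_mg / (0.18 mg/umol * V_mL * t_min)
= 2.25 / (0.18 * 1.5 * 30)
= 0.2778 FPU/mL

0.2778 FPU/mL


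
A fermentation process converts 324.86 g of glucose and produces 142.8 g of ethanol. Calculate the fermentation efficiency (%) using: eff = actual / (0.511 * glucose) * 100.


Fermentation efficiency = (actual / (0.511 * glucose)) * 100
= (142.8 / (0.511 * 324.86)) * 100
= 86.0223%

86.0223%


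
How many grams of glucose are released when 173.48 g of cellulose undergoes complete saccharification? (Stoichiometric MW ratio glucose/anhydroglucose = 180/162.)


glucose = cellulose * 180/162
= 173.48 * 180/162
= 192.7556 g

192.7556 g


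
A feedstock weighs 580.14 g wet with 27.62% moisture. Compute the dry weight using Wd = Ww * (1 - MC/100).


Wd = Ww * (1 - MC/100)
= 580.14 * (1 - 27.62/100)
= 419.9053 g

419.9053 g


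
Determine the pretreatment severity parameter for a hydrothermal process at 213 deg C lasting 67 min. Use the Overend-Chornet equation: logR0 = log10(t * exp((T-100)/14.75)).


logR0 = log10(t * exp((T - 100) / 14.75))
= log10(67 * exp((213 - 100) / 14.75))
= 5.1532

5.1532


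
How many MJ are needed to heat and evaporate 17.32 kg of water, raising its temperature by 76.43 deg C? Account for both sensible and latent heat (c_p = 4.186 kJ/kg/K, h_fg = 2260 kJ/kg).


E = m_water * (4.186 * dT + 2260) / 1000
= 17.32 * (4.186 * 76.43 + 2260) / 1000
= 44.6845 MJ

44.6845 MJ


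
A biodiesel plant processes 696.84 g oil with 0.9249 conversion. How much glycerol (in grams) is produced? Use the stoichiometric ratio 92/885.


glycerol = oil * conv * (92/885)
= 696.84 * 0.9249 * 92 / 885
= 66.9996 g

66.9996 g


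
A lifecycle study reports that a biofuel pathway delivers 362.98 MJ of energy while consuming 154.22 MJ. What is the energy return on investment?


EROI = E_out / E_in
= 362.98 / 154.22
= 2.3537

2.3537


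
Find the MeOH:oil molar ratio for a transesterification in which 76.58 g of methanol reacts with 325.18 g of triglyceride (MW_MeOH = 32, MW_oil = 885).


Molar ratio = n_MeOH / n_oil = (MeOH/32) / (oil/885) = (MeOH * 885) / (32 * oil)
= (76.58 * 885) / (32 * 325.18)
= 6.5131

6.5131


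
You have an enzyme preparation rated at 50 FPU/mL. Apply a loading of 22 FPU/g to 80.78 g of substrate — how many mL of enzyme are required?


V = dosage * m_sub / activity
V = 22 * 80.78 / 50
V = 35.5432 mL

35.5432 mL


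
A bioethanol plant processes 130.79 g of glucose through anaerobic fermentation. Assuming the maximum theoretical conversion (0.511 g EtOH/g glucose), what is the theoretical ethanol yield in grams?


Theoretical ethanol yield: m_EtOH = 0.511 * m_glucose
m_EtOH = 0.511 * 130.79 = 66.8337 g

66.8337 g


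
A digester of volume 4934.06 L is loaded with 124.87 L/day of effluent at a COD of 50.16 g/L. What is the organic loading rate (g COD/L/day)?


OLR = Q * S / V
= 124.87 * 50.16 / 4934.06
= 1.2694 g/L/day

1.2694 g/L/day


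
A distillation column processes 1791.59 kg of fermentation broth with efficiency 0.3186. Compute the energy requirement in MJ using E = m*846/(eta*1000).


E = m * 846 / (eta * 1000)
= 1791.59 * 846 / (0.3186 * 1000)
= 4757.3294 MJ

4757.3294 MJ


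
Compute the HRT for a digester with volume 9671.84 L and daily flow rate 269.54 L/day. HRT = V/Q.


HRT = V / Q
= 9671.84 / 269.54
= 35.8828 days

35.8828 days


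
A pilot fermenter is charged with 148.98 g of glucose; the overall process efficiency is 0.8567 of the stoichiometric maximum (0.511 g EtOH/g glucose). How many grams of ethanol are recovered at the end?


Actual ethanol: m = 0.511 * 148.98 * 0.8567
m = 65.2195 g

65.2195 g


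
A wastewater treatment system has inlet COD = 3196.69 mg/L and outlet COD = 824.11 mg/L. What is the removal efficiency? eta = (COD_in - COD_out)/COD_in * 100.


eta = (COD_in - COD_out) / COD_in * 100
= (3196.69 - 824.11) / 3196.69 * 100
= 74.2199%

74.2199%


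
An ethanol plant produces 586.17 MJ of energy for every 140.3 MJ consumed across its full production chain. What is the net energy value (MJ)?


NEV = E_out - E_in
= 586.17 - 140.3
= 445.8700 MJ

445.8700 MJ


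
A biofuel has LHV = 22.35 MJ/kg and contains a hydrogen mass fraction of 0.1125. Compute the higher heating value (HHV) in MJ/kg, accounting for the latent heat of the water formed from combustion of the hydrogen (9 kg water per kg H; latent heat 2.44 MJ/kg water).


HHV = LHV + H_frac * 9 * 2.44
= 22.35 + 0.1125 * 9 * 2.44
= 24.8205 MJ/kg

24.8205 MJ/kg


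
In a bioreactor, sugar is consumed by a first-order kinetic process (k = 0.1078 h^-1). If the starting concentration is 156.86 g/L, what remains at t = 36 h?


S = S0 * exp(-k * t)
S = 156.86 * exp(-0.1078 * 36)
S = 3.2367 g/L

3.2367 g/L


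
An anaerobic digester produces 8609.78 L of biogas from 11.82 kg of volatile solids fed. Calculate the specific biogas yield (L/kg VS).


Y = V / VS
= 8609.78 / 11.82
= 728.4078 L/kg VS

728.4078 L/kg VS


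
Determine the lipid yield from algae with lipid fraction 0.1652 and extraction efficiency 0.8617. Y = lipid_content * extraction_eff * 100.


Y = lipid_content * extraction_eff * 100
= 0.1652 * 0.8617 * 100
= 14.2353%

14.2353%


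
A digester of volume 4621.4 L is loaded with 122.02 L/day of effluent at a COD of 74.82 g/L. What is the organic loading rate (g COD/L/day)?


OLR = Q * S / V
= 122.02 * 74.82 / 4621.4
= 1.9755 g/L/day

1.9755 g/L/day


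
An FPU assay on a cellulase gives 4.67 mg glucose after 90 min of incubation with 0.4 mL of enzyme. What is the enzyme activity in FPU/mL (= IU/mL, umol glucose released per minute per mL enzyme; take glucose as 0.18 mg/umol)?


Activity = glucose_mg / (0.18 mg/umol * V_mL * t_min)
= 4.67 / (0.18 * 0.4 * 90)
= 0.7207 FPU/mL

0.7207 FPU/mL


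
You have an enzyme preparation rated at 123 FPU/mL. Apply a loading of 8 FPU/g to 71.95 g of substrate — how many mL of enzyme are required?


V = dosage * m_sub / activity
V = 8 * 71.95 / 123
V = 4.6797 mL

4.6797 mL


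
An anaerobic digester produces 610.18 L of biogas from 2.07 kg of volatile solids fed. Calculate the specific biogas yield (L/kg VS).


Y = V / VS
= 610.18 / 2.07
= 294.7729 L/kg VS

294.7729 L/kg VS


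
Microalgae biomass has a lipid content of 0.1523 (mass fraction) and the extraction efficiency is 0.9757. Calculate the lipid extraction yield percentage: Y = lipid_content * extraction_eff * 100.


Y = lipid_content * extraction_eff * 100
= 0.1523 * 0.9757 * 100
= 14.8599%

14.8599%


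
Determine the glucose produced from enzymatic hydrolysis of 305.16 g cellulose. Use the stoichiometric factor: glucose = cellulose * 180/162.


glucose = cellulose * 180/162
= 305.16 * 180/162
= 339.0667 g

339.0667 g


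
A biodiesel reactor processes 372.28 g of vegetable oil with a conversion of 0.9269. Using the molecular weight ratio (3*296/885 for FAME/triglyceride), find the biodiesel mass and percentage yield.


m_FAME = oil * conv * (3 * 296 / 885) = oil * conv * (888/885)
= 372.28 * 0.9269 * 888 / 885
= 346.2360 g
Y = m_FAME / oil * 100 = conv * (888/885) * 100
= 0.9269 * 888 / 885 * 100
= 93.00%

346.2360 g FAME; Y = 93.00%


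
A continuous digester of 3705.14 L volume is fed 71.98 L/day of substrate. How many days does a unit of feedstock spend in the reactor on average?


HRT = V / Q
= 3705.14 / 71.98
= 51.4746 days

51.4746 days


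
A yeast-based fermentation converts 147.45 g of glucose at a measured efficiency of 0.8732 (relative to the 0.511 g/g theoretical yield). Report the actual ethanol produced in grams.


Actual ethanol: m = 0.511 * 147.45 * 0.8732
m = 65.7930 g

65.7930 g


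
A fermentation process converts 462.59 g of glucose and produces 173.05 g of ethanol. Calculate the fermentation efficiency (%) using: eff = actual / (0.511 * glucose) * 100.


Fermentation efficiency = (actual / (0.511 * glucose)) * 100
= (173.05 / (0.511 * 462.59)) * 100
= 73.2073%

73.2073%


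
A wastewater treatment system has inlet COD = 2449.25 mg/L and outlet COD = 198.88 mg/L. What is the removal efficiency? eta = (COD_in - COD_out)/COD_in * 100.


eta = (COD_in - COD_out) / COD_in * 100
= (2449.25 - 198.88) / 2449.25 * 100
= 91.8800%

91.8800%


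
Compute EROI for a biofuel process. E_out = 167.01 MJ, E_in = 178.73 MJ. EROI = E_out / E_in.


EROI = E_out / E_in
= 167.01 / 178.73
= 0.9344

0.9344


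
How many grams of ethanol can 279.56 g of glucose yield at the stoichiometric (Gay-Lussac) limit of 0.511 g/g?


Theoretical ethanol yield: m_EtOH = 0.511 * m_glucose
m_EtOH = 0.511 * 279.56 = 142.8552 g

142.8552 g


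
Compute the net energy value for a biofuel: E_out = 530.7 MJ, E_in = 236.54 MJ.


NEV = E_out - E_in
= 530.7 - 236.54
= 294.1600 MJ

294.1600 MJ


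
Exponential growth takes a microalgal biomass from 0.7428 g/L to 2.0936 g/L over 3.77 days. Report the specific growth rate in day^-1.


mu = ln(X2/X1) / dt
= ln(2.0936/0.7428) / 3.77
= 0.2749 per day

0.2749 per day


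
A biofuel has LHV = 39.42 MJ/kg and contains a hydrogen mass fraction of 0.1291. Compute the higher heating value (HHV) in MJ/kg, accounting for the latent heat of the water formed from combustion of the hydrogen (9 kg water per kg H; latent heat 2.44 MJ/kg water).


HHV = LHV + H_frac * 9 * 2.44
= 39.42 + 0.1291 * 9 * 2.44
= 42.2550 MJ/kg

42.2550 MJ/kg


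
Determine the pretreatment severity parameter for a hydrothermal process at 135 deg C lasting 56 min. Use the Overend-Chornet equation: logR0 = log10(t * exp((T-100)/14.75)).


logR0 = log10(t * exp((T - 100) / 14.75))
= log10(56 * exp((135 - 100) / 14.75))
= 2.7787

2.7787


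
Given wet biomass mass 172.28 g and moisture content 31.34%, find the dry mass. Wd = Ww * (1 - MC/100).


Wd = Ww * (1 - MC/100)
= 172.28 * (1 - 31.34/100)
= 118.2874 g

118.2874 g


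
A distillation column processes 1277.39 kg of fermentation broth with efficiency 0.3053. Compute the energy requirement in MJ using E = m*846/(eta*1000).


E = m * 846 / (eta * 1000)
= 1277.39 * 846 / (0.3053 * 1000)
= 3539.7050 MJ

3539.7050 MJ


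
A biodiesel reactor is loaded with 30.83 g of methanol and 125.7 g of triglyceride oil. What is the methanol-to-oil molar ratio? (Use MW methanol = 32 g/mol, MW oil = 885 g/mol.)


Molar ratio = n_MeOH / n_oil = (MeOH/32) / (oil/885) = (MeOH * 885) / (32 * oil)
= (30.83 * 885) / (32 * 125.7)
= 6.7832

6.7832


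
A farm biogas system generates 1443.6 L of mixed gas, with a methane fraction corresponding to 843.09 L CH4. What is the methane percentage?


CH4% = V_CH4 / V_total * 100
= 843.09 / 1443.6 * 100
= 58.4019%

58.4019%


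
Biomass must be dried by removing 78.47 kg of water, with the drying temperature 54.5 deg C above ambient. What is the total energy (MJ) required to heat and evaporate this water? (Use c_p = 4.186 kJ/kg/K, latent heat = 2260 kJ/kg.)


E = m_water * (4.186 * dT + 2260) / 1000
= 78.47 * (4.186 * 54.5 + 2260) / 1000
= 195.2441 MJ

195.2441 MJ


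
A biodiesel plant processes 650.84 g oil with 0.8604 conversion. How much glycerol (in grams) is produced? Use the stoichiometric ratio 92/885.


glycerol = oil * conv * (92/885)
= 650.84 * 0.8604 * 92 / 885
= 58.2129 g

58.2129 g


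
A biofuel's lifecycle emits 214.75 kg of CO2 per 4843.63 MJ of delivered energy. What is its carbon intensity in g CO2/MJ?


CI = CO2 * 1000 / E
= 214.75 * 1000 / 4843.63
= 44.3366 g CO2/MJ

44.3366 g CO2/MJ


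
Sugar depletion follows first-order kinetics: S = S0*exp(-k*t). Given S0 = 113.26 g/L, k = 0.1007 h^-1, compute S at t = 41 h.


S = S0 * exp(-k * t)
S = 113.26 * exp(-0.1007 * 41)
S = 1.8239 g/L

1.8239 g/L


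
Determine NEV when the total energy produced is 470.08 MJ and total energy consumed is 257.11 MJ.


NEV = E_out - E_in
= 470.08 - 257.11
= 212.9700 MJ

212.9700 MJ


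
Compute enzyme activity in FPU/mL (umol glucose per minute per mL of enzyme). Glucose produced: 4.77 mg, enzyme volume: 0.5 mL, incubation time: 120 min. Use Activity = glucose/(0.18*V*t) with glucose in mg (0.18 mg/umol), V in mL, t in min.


Activity = glucose_mg / (0.18 mg/umol * V_mL * t_min)
= 4.77 / (0.18 * 0.5 * 120)
= 0.4417 FPU/mL

0.4417 FPU/mL


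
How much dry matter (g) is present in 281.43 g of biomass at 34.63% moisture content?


Wd = Ww * (1 - MC/100)
= 281.43 * (1 - 34.63/100)
= 183.9708 g

183.9708 g


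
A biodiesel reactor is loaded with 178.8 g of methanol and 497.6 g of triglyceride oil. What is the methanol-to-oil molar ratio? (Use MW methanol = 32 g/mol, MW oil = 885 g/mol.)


Molar ratio = n_MeOH / n_oil = (MeOH/32) / (oil/885) = (MeOH * 885) / (32 * oil)
= (178.8 * 885) / (32 * 497.6)
= 9.9376

9.9376


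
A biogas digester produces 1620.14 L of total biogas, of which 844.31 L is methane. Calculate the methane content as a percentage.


CH4% = V_CH4 / V_total * 100
= 844.31 / 1620.14 * 100
= 52.1134%

52.1134%


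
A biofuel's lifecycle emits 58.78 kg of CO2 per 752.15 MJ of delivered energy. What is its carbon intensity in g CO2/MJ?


CI = CO2 * 1000 / E
= 58.78 * 1000 / 752.15
= 78.1493 g CO2/MJ

78.1493 g CO2/MJ


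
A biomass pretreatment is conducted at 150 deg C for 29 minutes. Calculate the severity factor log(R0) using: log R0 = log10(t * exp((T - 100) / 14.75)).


logR0 = log10(t * exp((T - 100) / 14.75))
= log10(29 * exp((150 - 100) / 14.75))
= 2.9346

2.9346


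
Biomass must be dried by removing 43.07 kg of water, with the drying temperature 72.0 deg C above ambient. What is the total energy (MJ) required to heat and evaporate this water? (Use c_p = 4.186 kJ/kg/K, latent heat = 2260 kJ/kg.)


E = m_water * (4.186 * dT + 2260) / 1000
= 43.07 * (4.186 * 72.0 + 2260) / 1000
= 110.3192 MJ

110.3192 MJ


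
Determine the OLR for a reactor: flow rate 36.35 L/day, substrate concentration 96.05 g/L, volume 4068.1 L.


OLR = Q * S / V
= 36.35 * 96.05 / 4068.1
= 0.8582 g/L/day

0.8582 g/L/day


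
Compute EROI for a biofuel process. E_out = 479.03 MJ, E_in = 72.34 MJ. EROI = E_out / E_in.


EROI = E_out / E_in
= 479.03 / 72.34
= 6.6219

6.6219


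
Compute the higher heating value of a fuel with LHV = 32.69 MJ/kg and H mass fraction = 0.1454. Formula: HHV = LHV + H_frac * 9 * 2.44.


HHV = LHV + H_frac * 9 * 2.44
= 32.69 + 0.1454 * 9 * 2.44
= 35.8830 MJ/kg

35.8830 MJ/kg


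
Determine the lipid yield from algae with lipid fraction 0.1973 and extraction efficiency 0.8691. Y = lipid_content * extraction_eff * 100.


Y = lipid_content * extraction_eff * 100
= 0.1973 * 0.8691 * 100
= 17.1473%

17.1473%


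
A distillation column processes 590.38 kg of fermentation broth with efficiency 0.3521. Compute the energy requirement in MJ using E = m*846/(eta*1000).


E = m * 846 / (eta * 1000)
= 590.38 * 846 / (0.3521 * 1000)
= 1418.5217 MJ

1418.5217 MJ


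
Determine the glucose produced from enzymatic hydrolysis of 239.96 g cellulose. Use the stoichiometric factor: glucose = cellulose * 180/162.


glucose = cellulose * 180/162
= 239.96 * 180/162
= 266.6222 g

266.6222 g


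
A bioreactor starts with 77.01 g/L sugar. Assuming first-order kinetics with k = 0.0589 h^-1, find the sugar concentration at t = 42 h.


S = S0 * exp(-k * t)
S = 77.01 * exp(-0.0589 * 42)
S = 6.4892 g/L

6.4892 g/L


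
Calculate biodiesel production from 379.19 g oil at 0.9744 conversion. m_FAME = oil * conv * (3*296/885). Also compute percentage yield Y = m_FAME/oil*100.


m_FAME = oil * conv * (3 * 296 / 885) = oil * conv * (888/885)
= 379.19 * 0.9744 * 888 / 885
= 370.7352 g
Y = m_FAME / oil * 100 = conv * (888/885) * 100
= 0.9744 * 888 / 885 * 100
= 97.77%

370.7352 g FAME; Y = 97.77%


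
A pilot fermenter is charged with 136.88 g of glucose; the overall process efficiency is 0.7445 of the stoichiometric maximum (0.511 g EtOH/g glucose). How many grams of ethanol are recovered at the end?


Actual ethanol: m = 0.511 * 136.88 * 0.7445
m = 52.0746 g

52.0746 g


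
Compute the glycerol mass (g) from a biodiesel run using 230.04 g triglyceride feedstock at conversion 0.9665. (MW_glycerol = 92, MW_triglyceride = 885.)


glycerol = oil * conv * (92/885)
= 230.04 * 0.9665 * 92 / 885
= 23.1127 g

23.1127 g


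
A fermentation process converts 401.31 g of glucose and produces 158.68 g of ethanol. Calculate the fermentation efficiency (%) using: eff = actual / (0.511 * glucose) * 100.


Fermentation efficiency = (actual / (0.511 * glucose)) * 100
= (158.68 / (0.511 * 401.31)) * 100
= 77.3787%

77.3787%


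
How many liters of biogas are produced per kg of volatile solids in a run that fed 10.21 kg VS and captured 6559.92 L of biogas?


Y = V / VS
= 6559.92 / 10.21
= 642.4995 L/kg VS

642.4995 L/kg VS


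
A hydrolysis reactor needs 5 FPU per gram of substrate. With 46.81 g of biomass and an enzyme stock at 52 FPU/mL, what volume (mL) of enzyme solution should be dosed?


V = dosage * m_sub / activity
V = 5 * 46.81 / 52
V = 4.5010 mL

4.5010 mL


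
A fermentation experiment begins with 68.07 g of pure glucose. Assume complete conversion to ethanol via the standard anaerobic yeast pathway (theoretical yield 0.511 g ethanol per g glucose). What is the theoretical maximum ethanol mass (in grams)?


Theoretical ethanol yield: m_EtOH = 0.511 * m_glucose
m_EtOH = 0.511 * 68.07 = 34.7838 g

34.7838 g


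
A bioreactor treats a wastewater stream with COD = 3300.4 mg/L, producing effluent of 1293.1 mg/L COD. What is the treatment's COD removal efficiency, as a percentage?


eta = (COD_in - COD_out) / COD_in * 100
= (3300.4 - 1293.1) / 3300.4 * 100
= 60.8199%

60.8199%


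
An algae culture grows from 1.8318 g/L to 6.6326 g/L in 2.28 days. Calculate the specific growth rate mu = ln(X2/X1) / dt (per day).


mu = ln(X2/X1) / dt
= ln(6.6326/1.8318) / 2.28
= 0.5643 per day

0.5643 per day


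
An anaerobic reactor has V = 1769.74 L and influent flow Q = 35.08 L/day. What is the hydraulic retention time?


HRT = V / Q
= 1769.74 / 35.08
= 50.4487 days

50.4487 days


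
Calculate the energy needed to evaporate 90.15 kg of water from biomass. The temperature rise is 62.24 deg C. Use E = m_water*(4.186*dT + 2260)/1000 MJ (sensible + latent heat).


E = m_water * (4.186 * dT + 2260) / 1000
= 90.15 * (4.186 * 62.24 + 2260) / 1000
= 227.2264 MJ

227.2264 MJ


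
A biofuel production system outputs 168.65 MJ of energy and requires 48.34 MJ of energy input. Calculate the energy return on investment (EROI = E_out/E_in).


EROI = E_out / E_in
= 168.65 / 48.34
= 3.4888

3.4888


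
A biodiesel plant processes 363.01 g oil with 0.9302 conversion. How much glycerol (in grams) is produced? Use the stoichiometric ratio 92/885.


glycerol = oil * conv * (92/885)
= 363.01 * 0.9302 * 92 / 885
= 35.1026 g

35.1026 g


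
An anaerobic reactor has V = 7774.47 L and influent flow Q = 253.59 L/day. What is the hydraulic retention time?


HRT = V / Q
= 7774.47 / 253.59
= 30.6576 days

30.6576 days


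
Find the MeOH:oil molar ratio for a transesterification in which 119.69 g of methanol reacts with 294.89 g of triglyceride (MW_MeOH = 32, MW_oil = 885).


Molar ratio = n_MeOH / n_oil = (MeOH/32) / (oil/885) = (MeOH * 885) / (32 * oil)
= (119.69 * 885) / (32 * 294.89)
= 11.2251

11.2251


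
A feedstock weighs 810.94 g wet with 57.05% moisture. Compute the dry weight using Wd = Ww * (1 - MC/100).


Wd = Ww * (1 - MC/100)
= 810.94 * (1 - 57.05/100)
= 348.2987 g

348.2987 g


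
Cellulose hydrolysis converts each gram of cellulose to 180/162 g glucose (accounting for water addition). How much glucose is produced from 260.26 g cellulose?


glucose = cellulose * 180/162
= 260.26 * 180/162
= 289.1778 g

289.1778 g


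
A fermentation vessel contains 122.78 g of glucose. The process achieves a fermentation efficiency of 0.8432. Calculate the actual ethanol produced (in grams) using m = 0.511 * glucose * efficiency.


Actual ethanol: m = 0.511 * 122.78 * 0.8432
m = 52.9029 g

52.9029 g


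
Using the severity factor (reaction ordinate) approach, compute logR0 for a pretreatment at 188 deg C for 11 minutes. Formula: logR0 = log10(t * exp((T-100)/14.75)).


logR0 = log10(t * exp((T - 100) / 14.75))
= log10(11 * exp((188 - 100) / 14.75))
= 3.6324

3.6324


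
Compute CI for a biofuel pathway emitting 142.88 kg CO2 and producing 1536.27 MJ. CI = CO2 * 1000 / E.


CI = CO2 * 1000 / E
= 142.88 * 1000 / 1536.27
= 93.0045 g CO2/MJ

93.0045 g CO2/MJ


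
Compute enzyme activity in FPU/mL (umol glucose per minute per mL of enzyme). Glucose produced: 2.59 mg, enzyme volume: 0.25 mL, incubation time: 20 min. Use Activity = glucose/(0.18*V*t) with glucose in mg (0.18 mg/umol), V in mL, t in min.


Activity = glucose_mg / (0.18 mg/umol * V_mL * t_min)
= 2.59 / (0.18 * 0.25 * 20)
= 2.8778 FPU/mL

2.8778 FPU/mL


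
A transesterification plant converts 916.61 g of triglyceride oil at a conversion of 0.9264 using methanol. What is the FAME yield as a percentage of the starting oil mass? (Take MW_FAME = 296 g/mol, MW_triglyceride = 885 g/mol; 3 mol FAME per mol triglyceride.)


m_FAME = oil * conv * (3 * 296 / 885) = oil * conv * (888/885)
= 916.61 * 0.9264 * 888 / 885
= 852.0260 g
Y = m_FAME / oil * 100 = conv * (888/885) * 100
= 0.9264 * 888 / 885 * 100
= 92.95%

92.95%


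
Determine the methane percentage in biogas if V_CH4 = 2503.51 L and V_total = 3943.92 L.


CH4% = V_CH4 / V_total * 100
= 2503.51 / 3943.92 * 100
= 63.4777%

63.4777%


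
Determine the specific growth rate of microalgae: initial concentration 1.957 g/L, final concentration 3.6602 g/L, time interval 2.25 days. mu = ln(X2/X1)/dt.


mu = ln(X2/X1) / dt
= ln(3.6602/1.957) / 2.25
= 0.2783 per day

0.2783 per day


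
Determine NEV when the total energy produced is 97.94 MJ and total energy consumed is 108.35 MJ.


NEV = E_out - E_in
= 97.94 - 108.35
= -10.4100 MJ

-10.4100 MJ


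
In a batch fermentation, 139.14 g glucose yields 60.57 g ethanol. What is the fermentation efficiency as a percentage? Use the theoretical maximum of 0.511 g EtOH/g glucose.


Fermentation efficiency = (actual / (0.511 * glucose)) * 100
= (60.57 / (0.511 * 139.14)) * 100
= 85.1892%

85.1892%


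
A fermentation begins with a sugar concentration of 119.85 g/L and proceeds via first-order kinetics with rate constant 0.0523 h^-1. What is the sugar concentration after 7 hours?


S = S0 * exp(-k * t)
S = 119.85 * exp(-0.0523 * 7)
S = 83.1080 g/L

83.1080 g/L


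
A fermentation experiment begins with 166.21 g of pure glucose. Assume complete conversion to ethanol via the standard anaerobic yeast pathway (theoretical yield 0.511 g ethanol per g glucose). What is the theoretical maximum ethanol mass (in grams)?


Theoretical ethanol yield: m_EtOH = 0.511 * m_glucose
m_EtOH = 0.511 * 166.21 = 84.9333 g

84.9333 g


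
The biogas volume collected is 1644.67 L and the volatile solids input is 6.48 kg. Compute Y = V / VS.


Y = V / VS
= 1644.67 / 6.48
= 253.8071 L/kg VS

253.8071 L/kg VS


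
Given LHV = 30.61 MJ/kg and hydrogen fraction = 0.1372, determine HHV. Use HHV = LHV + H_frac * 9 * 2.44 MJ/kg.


HHV = LHV + H_frac * 9 * 2.44
= 30.61 + 0.1372 * 9 * 2.44
= 33.6229 MJ/kg

33.6229 MJ/kg


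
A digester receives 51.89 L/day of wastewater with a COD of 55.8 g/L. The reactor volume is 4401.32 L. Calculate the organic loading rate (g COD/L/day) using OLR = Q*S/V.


OLR = Q * S / V
= 51.89 * 55.8 / 4401.32
= 0.6579 g/L/day

0.6579 g/L/day


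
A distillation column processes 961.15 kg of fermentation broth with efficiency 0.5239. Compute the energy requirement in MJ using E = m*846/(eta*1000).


E = m * 846 / (eta * 1000)
= 961.15 * 846 / (0.5239 * 1000)
= 1552.0765 MJ

1552.0765 MJ


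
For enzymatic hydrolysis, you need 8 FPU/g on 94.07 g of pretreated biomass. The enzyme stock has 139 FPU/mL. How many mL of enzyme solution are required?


V = dosage * m_sub / activity
V = 8 * 94.07 / 139
V = 5.4141 mL

5.4141 mL


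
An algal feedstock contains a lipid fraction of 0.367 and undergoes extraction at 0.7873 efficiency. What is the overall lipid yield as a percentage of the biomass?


Y = lipid_content * extraction_eff * 100
= 0.367 * 0.7873 * 100
= 28.8939%

28.8939%


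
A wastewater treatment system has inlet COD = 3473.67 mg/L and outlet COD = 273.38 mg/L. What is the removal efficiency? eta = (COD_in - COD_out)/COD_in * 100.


eta = (COD_in - COD_out) / COD_in * 100
= (3473.67 - 273.38) / 3473.67 * 100
= 92.1299%

92.1299%


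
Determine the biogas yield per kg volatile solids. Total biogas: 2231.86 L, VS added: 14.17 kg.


Y = V / VS
= 2231.86 / 14.17
= 157.5060 L/kg VS

157.5060 L/kg VS


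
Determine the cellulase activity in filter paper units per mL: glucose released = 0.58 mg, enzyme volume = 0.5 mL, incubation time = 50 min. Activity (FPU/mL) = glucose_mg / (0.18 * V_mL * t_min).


Activity = glucose_mg / (0.18 mg/umol * V_mL * t_min)
= 0.58 / (0.18 * 0.5 * 50)
= 0.1289 FPU/mL

0.1289 FPU/mL


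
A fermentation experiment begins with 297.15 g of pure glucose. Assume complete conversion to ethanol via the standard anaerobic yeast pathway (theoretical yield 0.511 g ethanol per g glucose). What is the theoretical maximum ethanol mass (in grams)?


Theoretical ethanol yield: m_EtOH = 0.511 * m_glucose
m_EtOH = 0.511 * 297.15 = 151.8436 g

151.8436 g
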